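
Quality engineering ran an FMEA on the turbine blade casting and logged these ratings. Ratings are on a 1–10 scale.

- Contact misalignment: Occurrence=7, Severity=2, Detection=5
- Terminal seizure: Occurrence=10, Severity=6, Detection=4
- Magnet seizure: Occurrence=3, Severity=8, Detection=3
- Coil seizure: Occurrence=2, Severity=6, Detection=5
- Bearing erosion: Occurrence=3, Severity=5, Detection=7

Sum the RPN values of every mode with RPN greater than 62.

RPN = Severity × Occurrence × Detection:
  Contact misalignment: 2 × 7 × 5 = 70
  Terminal seizure: 6 × 10 × 4 = 240
  Magnet seizure: 8 × 3 × 3 = 72
  Coil seizure: 6 × 2 × 5 = 60
  Bearing erosion: 5 × 3 × 7 = 105
RPN > 62: Contact misalignment (70), Terminal seizure (240), Magnet seizure (72), Bearing erosion (105).
Sum: 70 + 240 + 72 + 105 = 487.

487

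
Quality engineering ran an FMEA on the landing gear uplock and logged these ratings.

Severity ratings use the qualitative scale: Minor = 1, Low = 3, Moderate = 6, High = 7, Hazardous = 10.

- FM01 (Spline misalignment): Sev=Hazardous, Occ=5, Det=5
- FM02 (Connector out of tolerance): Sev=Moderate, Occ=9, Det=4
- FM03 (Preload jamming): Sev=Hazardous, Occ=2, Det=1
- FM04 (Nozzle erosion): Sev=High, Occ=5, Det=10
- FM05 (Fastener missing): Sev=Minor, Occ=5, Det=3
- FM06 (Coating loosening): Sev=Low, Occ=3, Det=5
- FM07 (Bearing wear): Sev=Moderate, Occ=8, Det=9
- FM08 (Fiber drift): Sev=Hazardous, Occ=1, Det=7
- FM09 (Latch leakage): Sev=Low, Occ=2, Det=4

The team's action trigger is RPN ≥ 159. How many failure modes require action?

RPN = Severity × Occurrence × Detection:
  FM01: 10 × 5 × 5 = 250
  FM02: 6 × 9 × 4 = 216
  FM03: 10 × 2 × 1 = 20
  FM04: 7 × 5 × 10 = 350
  FM05: 1 × 5 × 3 = 15
  FM06: 3 × 3 × 5 = 45
  FM07: 6 × 8 × 9 = 432
  FM08: 10 × 1 × 7 = 70
  FM09: 3 × 2 × 4 = 24
Modes with RPN ≥ 159: FM01 (250), FM02 (216), FM04 (350), FM07 (432) → 4.

4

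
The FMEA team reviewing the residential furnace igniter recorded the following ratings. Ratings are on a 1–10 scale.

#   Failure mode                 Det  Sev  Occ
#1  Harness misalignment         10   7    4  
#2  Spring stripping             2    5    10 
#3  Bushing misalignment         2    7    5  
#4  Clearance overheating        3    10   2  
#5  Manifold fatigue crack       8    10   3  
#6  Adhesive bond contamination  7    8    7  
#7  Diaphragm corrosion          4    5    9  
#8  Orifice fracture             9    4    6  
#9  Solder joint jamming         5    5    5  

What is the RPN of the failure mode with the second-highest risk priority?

RPN = Severity × Occurrence × Detection:
  #1: 7 × 4 × 10 = 280
  #2: 5 × 10 × 2 = 100
  #3: 7 × 5 × 2 = 70
  #4: 10 × 2 × 3 = 60
  #5: 10 × 3 × 8 = 240
  #6: 8 × 7 × 7 = 392
  #7: 5 × 9 × 4 = 180
  #8: 4 × 6 × 9 = 216
  #9: 5 × 5 × 5 = 125
Sorted descending: 392, 280, 240, 216, 180, 125, 100, 70, 60.
The second-highest RPN is 280 (#1).

280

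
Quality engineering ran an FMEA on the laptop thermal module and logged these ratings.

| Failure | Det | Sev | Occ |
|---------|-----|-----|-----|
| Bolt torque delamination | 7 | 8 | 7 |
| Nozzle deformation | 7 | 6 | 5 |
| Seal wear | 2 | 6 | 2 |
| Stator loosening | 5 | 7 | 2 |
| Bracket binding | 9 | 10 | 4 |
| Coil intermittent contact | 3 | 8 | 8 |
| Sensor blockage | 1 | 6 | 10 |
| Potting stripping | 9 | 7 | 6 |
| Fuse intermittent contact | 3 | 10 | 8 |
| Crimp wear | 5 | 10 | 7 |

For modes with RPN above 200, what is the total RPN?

RPN = Severity × Occurrence × Detection:
  Bolt torque delamination: 8 × 7 × 7 = 392
  Nozzle deformation: 6 × 5 × 7 = 210
  Seal wear: 6 × 2 × 2 = 24
  Stator loosening: 7 × 2 × 5 = 70
  Bracket binding: 10 × 4 × 9 = 360
  Coil intermittent contact: 8 × 8 × 3 = 192
  Sensor blockage: 6 × 10 × 1 = 60
  Potting stripping: 7 × 6 × 9 = 378
  Fuse intermittent contact: 10 × 8 × 3 = 240
  Crimp wear: 10 × 7 × 5 = 350
RPN > 200: Bolt torque delamination (392), Nozzle deformation (210), Bracket binding (360), Potting stripping (378), Fuse intermittent contact (240), Crimp wear (350).
Sum: 392 + 210 + 360 + 378 + 240 + 350 = 1930.

1930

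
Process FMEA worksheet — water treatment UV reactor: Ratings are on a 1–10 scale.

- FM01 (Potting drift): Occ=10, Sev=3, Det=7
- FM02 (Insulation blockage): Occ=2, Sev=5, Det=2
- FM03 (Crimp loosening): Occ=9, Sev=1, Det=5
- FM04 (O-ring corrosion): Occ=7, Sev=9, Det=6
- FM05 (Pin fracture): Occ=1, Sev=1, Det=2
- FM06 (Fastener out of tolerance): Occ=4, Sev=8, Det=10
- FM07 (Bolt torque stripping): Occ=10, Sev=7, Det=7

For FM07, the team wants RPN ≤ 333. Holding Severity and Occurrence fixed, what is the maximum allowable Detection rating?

FM07: S=7, O=10, D=7 → current RPN = 490.
Fixed product = 70. Need 70 × D ≤ 333, so D ≤ 333/70 = 4.76.
Maximum integer Detection rating = 4 (gives RPN 280; D=5 would give 350 > 333).

4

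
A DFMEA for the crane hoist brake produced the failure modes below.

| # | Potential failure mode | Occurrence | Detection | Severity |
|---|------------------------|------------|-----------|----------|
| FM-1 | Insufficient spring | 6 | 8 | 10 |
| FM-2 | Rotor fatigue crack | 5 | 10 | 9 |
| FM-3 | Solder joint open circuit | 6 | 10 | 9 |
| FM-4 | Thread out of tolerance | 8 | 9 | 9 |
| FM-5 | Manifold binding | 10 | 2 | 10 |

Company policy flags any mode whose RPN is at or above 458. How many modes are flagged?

RPN = Severity × Occurrence × Detection:
  FM-1: 10 × 6 × 8 = 480
  FM-2: 9 × 5 × 10 = 450
  FM-3: 9 × 6 × 10 = 540
  FM-4: 9 × 8 × 9 = 648
  FM-5: 10 × 10 × 2 = 200
Modes with RPN ≥ 458: FM-1 (480), FM-3 (540), FM-4 (648) → 3.

3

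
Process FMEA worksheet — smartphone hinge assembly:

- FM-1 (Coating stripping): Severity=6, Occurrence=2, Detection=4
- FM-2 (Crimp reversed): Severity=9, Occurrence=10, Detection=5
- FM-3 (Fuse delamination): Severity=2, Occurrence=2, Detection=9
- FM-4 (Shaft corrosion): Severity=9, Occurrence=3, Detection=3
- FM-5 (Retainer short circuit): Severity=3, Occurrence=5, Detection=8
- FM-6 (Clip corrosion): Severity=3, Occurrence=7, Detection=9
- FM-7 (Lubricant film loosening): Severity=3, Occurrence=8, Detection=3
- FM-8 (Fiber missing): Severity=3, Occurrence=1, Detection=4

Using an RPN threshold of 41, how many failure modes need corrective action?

RPN = Severity × Occurrence × Detection:
  FM-1: 6 × 2 × 4 = 48
  FM-2: 9 × 10 × 5 = 450
  FM-3: 2 × 2 × 9 = 36
  FM-4: 9 × 3 × 3 = 81
  FM-5: 3 × 5 × 8 = 120
  FM-6: 3 × 7 × 9 = 189
  FM-7: 3 × 8 × 3 = 72
  FM-8: 3 × 1 × 4 = 12
Modes with RPN ≥ 41: FM-1 (48), FM-2 (450), FM-4 (81), FM-5 (120), FM-6 (189), FM-7 (72) → 6.

6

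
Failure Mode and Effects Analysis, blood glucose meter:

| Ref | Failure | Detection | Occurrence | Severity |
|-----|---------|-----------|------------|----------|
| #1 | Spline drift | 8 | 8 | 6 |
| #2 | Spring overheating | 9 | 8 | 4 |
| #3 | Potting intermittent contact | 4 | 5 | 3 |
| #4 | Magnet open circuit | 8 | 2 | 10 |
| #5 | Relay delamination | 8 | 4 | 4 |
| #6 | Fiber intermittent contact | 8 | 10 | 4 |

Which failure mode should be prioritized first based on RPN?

#1

RPN = Severity × Occurrence × Detection:
  #1: 6 × 8 × 8 = 384
  #2: 4 × 8 × 9 = 288
  #3: 3 × 5 × 4 = 60
  #4: 10 × 2 × 8 = 160
  #5: 4 × 4 × 8 = 128
  #6: 4 × 10 × 8 = 320
Highest RPN is 384 → #1.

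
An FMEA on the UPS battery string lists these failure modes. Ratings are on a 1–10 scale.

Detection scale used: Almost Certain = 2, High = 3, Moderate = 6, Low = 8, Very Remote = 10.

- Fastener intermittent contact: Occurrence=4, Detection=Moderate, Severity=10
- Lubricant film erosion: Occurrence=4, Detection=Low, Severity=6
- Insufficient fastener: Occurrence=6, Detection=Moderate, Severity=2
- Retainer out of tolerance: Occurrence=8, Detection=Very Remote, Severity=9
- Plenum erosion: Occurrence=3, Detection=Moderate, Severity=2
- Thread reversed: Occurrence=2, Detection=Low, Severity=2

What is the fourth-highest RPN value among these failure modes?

RPN = Severity × Occurrence × Detection:
  Fastener intermittent contact: 10 × 4 × 6 = 240
  Lubricant film erosion: 6 × 4 × 8 = 192
  Insufficient fastener: 2 × 6 × 6 = 72
  Retainer out of tolerance: 9 × 8 × 10 = 720
  Plenum erosion: 2 × 3 × 6 = 36
  Thread reversed: 2 × 2 × 8 = 32
Sorted descending: 720, 240, 192, 72, 36, 32.
The fourth-highest RPN is 72 (Insufficient fastener).

72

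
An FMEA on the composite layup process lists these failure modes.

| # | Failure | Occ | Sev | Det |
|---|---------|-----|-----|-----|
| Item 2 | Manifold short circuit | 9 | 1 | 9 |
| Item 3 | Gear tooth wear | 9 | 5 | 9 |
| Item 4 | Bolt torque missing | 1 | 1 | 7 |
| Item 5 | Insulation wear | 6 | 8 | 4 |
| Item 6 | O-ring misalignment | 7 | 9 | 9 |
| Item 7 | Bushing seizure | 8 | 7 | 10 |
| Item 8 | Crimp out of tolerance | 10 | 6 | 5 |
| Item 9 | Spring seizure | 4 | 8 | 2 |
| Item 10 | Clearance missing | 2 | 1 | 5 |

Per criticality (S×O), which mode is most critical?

Criticality = Severity × Occurrence:
  Item 2: 1 × 9 = 9
  Item 3: 5 × 9 = 45
  Item 4: 1 × 1 = 1
  Item 5: 8 × 6 = 48
  Item 6: 9 × 7 = 63
  Item 7: 7 × 8 = 56
  Item 8: 6 × 10 = 60
  Item 9: 8 × 4 = 32
  Item 10: 1 × 2 = 2
Highest criticality is 63 → Item 6.

Item 6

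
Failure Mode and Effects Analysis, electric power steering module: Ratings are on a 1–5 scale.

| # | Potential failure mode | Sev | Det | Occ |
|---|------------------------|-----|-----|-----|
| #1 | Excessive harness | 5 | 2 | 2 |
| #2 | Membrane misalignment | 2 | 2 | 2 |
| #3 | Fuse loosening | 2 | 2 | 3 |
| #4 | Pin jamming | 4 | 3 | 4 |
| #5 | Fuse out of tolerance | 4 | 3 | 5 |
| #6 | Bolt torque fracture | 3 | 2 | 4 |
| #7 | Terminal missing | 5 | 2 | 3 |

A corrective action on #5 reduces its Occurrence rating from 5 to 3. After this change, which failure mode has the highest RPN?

RPN = Severity × Occurrence × Detection:
  #1: 5 × 2 × 2 = 20
  #2: 2 × 2 × 2 = 8
  #3: 2 × 3 × 2 = 12
  #4: 4 × 4 × 3 = 48
  #5: 4 × 5 × 3 = 60
  #6: 3 × 4 × 2 = 24
  #7: 5 × 3 × 2 = 30
After action: #5 → 4 × 3 × 3 = 36.
Revised RPNs: #4=48, #5=36, #7=30, #6=24, #1=20, #3=12, #2=8.
Highest is now #4 (48).

#4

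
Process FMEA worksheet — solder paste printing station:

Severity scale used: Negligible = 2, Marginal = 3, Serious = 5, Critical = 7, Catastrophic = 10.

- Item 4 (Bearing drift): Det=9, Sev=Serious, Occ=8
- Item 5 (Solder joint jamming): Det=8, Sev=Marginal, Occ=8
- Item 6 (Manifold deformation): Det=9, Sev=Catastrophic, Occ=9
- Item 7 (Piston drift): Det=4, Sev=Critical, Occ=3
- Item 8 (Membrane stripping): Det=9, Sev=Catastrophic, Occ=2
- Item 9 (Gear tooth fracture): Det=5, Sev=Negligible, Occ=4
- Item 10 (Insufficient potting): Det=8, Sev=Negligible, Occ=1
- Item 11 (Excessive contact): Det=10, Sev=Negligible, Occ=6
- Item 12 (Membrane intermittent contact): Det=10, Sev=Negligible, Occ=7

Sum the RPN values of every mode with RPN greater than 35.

RPN = Severity × Occurrence × Detection:
  Item 4: 5 × 8 × 9 = 360
  Item 5: 3 × 8 × 8 = 192
  Item 6: 10 × 9 × 9 = 810
  Item 7: 7 × 3 × 4 = 84
  Item 8: 10 × 2 × 9 = 180
  Item 9: 2 × 4 × 5 = 40
  Item 10: 2 × 1 × 8 = 16
  Item 11: 2 × 6 × 10 = 120
  Item 12: 2 × 7 × 10 = 140
RPN > 35: Item 4 (360), Item 5 (192), Item 6 (810), Item 7 (84), Item 8 (180), Item 9 (40), Item 11 (120), Item 12 (140).
Sum: 360 + 192 + 810 + 84 + 180 + 40 + 120 + 140 = 1926.

1926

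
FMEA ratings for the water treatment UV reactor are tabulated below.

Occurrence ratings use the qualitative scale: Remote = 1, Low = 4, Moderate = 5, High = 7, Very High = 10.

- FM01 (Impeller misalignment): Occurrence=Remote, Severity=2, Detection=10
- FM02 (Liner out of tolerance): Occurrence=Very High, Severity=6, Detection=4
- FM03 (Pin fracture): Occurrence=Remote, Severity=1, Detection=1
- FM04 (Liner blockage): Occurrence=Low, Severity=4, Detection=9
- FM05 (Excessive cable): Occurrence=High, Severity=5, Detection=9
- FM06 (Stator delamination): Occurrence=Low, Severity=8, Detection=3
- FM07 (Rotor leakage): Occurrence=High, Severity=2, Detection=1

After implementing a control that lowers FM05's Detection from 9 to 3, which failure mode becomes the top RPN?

FM02

RPN = Severity × Occurrence × Detection:
  FM01: 2 × 1 × 10 = 20
  FM02: 6 × 10 × 4 = 240
  FM03: 1 × 1 × 1 = 1
  FM04: 4 × 4 × 9 = 144
  FM05: 5 × 7 × 9 = 315
  FM06: 8 × 4 × 3 = 96
  FM07: 2 × 7 × 1 = 14
After action: FM05 → 5 × 7 × 3 = 105.
Revised RPNs: FM02=240, FM04=144, FM05=105, FM06=96, FM01=20, FM07=14, FM03=1.
Highest is now FM02 (240).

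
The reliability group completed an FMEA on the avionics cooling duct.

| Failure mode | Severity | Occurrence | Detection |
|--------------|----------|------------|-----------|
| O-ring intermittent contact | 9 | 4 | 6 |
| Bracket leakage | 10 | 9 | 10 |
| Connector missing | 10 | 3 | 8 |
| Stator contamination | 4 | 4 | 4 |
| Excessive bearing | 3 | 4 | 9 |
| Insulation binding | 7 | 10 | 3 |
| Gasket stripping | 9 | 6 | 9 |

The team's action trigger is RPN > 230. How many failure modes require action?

3

RPN = Severity × Occurrence × Detection:
  O-ring intermittent contact: 9 × 4 × 6 = 216
  Bracket leakage: 10 × 9 × 10 = 900
  Connector missing: 10 × 3 × 8 = 240
  Stator contamination: 4 × 4 × 4 = 64
  Excessive bearing: 3 × 4 × 9 = 108
  Insulation binding: 7 × 10 × 3 = 210
  Gasket stripping: 9 × 6 × 9 = 486
Modes with RPN > 230: Bracket leakage (900), Connector missing (240), Gasket stripping (486) → 3.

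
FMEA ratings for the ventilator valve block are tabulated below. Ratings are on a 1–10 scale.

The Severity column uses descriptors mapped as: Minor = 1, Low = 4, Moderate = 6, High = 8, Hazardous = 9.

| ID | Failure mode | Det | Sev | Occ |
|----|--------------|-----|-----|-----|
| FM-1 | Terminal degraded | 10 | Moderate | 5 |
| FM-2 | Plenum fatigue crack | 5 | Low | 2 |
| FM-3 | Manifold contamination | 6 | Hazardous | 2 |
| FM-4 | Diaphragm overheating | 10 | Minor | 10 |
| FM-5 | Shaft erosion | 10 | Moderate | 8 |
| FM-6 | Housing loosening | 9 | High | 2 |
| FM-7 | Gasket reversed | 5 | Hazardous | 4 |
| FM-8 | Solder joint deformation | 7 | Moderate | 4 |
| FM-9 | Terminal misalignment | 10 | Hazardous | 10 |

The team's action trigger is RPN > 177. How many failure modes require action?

RPN = Severity × Occurrence × Detection:
  FM-1: 6 × 5 × 10 = 300
  FM-2: 4 × 2 × 5 = 40
  FM-3: 9 × 2 × 6 = 108
  FM-4: 1 × 10 × 10 = 100
  FM-5: 6 × 8 × 10 = 480
  FM-6: 8 × 2 × 9 = 144
  FM-7: 9 × 4 × 5 = 180
  FM-8: 6 × 4 × 7 = 168
  FM-9: 9 × 10 × 10 = 900
Modes with RPN > 177: FM-1 (300), FM-5 (480), FM-7 (180), FM-9 (900) → 4.

4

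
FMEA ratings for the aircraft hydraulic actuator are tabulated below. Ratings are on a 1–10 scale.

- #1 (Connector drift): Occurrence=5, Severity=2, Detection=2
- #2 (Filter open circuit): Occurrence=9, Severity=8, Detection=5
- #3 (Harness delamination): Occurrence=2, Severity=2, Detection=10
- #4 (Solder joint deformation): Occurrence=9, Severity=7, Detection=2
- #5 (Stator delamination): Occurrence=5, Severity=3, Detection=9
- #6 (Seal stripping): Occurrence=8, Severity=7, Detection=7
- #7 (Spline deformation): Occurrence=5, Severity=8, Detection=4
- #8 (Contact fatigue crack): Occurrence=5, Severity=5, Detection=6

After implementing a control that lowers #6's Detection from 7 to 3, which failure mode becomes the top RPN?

#2

RPN = Severity × Occurrence × Detection:
  #1: 2 × 5 × 2 = 20
  #2: 8 × 9 × 5 = 360
  #3: 2 × 2 × 10 = 40
  #4: 7 × 9 × 2 = 126
  #5: 3 × 5 × 9 = 135
  #6: 7 × 8 × 7 = 392
  #7: 8 × 5 × 4 = 160
  #8: 5 × 5 × 6 = 150
After action: #6 → 7 × 8 × 3 = 168.
Revised RPNs: #2=360, #6=168, #7=160, #8=150, #5=135, #4=126, #3=40, #1=20.
Highest is now #2 (360).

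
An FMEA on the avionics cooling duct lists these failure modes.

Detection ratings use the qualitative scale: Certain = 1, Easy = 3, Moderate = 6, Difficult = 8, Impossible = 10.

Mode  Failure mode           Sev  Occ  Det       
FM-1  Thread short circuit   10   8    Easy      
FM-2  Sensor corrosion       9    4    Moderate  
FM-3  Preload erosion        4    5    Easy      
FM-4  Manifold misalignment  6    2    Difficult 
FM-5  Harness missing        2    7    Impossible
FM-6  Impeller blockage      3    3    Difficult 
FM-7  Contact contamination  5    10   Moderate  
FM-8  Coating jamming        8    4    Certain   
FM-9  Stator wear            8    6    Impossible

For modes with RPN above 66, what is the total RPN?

1544

RPN = Severity × Occurrence × Detection:
  FM-1: 10 × 8 × 3 = 240
  FM-2: 9 × 4 × 6 = 216
  FM-3: 4 × 5 × 3 = 60
  FM-4: 6 × 2 × 8 = 96
  FM-5: 2 × 7 × 10 = 140
  FM-6: 3 × 3 × 8 = 72
  FM-7: 5 × 10 × 6 = 300
  FM-8: 8 × 4 × 1 = 32
  FM-9: 8 × 6 × 10 = 480
RPN > 66: FM-1 (240), FM-2 (216), FM-4 (96), FM-5 (140), FM-6 (72), FM-7 (300), FM-9 (480).
Sum: 240 + 216 + 96 + 140 + 72 + 300 + 480 = 1544.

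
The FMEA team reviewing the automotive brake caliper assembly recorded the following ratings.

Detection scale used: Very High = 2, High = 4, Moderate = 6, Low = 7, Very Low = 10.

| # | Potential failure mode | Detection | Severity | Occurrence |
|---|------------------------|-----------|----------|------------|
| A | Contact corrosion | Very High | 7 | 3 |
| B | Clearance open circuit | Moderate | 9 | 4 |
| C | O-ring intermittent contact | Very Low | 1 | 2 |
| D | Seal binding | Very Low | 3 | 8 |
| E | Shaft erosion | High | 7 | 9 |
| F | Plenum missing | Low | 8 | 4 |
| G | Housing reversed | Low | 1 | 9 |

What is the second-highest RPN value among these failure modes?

RPN = Severity × Occurrence × Detection:
  A: 7 × 3 × 2 = 42
  B: 9 × 4 × 6 = 216
  C: 1 × 2 × 10 = 20
  D: 3 × 8 × 10 = 240
  E: 7 × 9 × 4 = 252
  F: 8 × 4 × 7 = 224
  G: 1 × 9 × 7 = 63
Sorted descending: 252, 240, 224, 216, 63, 42, 20.
The second-highest RPN is 240 (D).

240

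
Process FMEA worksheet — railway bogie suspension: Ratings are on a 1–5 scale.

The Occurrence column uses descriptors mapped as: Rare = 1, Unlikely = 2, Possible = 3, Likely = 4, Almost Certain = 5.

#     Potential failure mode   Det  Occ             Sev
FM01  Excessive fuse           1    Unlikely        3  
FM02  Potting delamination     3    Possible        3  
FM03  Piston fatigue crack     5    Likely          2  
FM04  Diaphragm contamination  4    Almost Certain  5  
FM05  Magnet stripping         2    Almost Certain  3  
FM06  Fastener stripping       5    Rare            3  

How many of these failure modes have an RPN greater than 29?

3

RPN = Severity × Occurrence × Detection:
  FM01: 3 × 2 × 1 = 6
  FM02: 3 × 3 × 3 = 27
  FM03: 2 × 4 × 5 = 40
  FM04: 5 × 5 × 4 = 100
  FM05: 3 × 5 × 2 = 30
  FM06: 3 × 1 × 5 = 15
Modes with RPN > 29: FM03 (40), FM04 (100), FM05 (30) → 3.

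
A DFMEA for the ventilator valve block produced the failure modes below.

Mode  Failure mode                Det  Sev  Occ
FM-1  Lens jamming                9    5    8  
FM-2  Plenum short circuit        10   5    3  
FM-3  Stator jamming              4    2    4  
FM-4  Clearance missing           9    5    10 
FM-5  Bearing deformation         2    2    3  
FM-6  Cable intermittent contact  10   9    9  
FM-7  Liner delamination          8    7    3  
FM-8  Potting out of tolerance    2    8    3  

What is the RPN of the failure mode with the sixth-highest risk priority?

RPN = Severity × Occurrence × Detection:
  FM-1: 5 × 8 × 9 = 360
  FM-2: 5 × 3 × 10 = 150
  FM-3: 2 × 4 × 4 = 32
  FM-4: 5 × 10 × 9 = 450
  FM-5: 2 × 3 × 2 = 12
  FM-6: 9 × 9 × 10 = 810
  FM-7: 7 × 3 × 8 = 168
  FM-8: 8 × 3 × 2 = 48
Sorted descending: 810, 450, 360, 168, 150, 48, 32, 12.
The sixth-highest RPN is 48 (FM-8).

48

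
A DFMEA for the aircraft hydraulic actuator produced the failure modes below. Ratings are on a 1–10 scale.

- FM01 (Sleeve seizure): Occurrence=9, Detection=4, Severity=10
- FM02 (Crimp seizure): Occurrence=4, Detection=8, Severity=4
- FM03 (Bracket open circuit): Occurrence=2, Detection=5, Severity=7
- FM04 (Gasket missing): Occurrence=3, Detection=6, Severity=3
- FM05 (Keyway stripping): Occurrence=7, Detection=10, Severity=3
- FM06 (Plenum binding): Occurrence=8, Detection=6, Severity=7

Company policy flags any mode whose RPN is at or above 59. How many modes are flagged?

5

RPN = Severity × Occurrence × Detection:
  FM01: 10 × 9 × 4 = 360
  FM02: 4 × 4 × 8 = 128
  FM03: 7 × 2 × 5 = 70
  FM04: 3 × 3 × 6 = 54
  FM05: 3 × 7 × 10 = 210
  FM06: 7 × 8 × 6 = 336
Modes with RPN ≥ 59: FM01 (360), FM02 (128), FM03 (70), FM05 (210), FM06 (336) → 5.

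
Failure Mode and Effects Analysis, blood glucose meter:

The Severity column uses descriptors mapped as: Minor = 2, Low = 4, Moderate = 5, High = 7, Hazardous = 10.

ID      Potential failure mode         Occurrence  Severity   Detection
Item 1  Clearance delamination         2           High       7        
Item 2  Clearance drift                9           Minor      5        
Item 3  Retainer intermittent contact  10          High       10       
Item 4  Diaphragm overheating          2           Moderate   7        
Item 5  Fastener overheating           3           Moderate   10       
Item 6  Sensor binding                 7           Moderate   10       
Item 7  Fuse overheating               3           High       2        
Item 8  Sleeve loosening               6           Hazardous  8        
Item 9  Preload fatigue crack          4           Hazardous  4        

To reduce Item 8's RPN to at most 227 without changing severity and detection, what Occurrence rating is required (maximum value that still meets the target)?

2

Item 8: S=10, O=6, D=8 → current RPN = 480.
Fixed product = 80. Need 80 × O ≤ 227, so O ≤ 227/80 = 2.84.
Maximum integer Occurrence rating = 2 (gives RPN 160; O=3 would give 240 > 227).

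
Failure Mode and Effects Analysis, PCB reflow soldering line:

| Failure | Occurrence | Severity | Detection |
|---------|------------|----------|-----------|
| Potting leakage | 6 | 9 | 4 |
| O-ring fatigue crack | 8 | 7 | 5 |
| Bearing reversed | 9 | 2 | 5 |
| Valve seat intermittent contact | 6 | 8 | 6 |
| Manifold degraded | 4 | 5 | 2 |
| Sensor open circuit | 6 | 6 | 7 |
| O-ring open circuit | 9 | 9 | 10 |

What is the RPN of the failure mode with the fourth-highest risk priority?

RPN = Severity × Occurrence × Detection:
  Potting leakage: 9 × 6 × 4 = 216
  O-ring fatigue crack: 7 × 8 × 5 = 280
  Bearing reversed: 2 × 9 × 5 = 90
  Valve seat intermittent contact: 8 × 6 × 6 = 288
  Manifold degraded: 5 × 4 × 2 = 40
  Sensor open circuit: 6 × 6 × 7 = 252
  O-ring open circuit: 9 × 9 × 10 = 810
Sorted descending: 810, 288, 280, 252, 216, 90, 40.
The fourth-highest RPN is 252 (Sensor open circuit).

252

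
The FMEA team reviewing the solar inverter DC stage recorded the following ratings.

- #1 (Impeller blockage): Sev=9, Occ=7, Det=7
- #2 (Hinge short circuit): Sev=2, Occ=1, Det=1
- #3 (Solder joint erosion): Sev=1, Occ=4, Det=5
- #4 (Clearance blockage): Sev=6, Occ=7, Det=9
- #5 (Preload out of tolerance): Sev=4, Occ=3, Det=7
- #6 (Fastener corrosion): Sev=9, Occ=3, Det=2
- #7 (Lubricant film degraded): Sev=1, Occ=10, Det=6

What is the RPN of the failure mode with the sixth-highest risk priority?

RPN = Severity × Occurrence × Detection:
  #1: 9 × 7 × 7 = 441
  #2: 2 × 1 × 1 = 2
  #3: 1 × 4 × 5 = 20
  #4: 6 × 7 × 9 = 378
  #5: 4 × 3 × 7 = 84
  #6: 9 × 3 × 2 = 54
  #7: 1 × 10 × 6 = 60
Sorted descending: 441, 378, 84, 60, 54, 20, 2.
The sixth-highest RPN is 20 (#3).

20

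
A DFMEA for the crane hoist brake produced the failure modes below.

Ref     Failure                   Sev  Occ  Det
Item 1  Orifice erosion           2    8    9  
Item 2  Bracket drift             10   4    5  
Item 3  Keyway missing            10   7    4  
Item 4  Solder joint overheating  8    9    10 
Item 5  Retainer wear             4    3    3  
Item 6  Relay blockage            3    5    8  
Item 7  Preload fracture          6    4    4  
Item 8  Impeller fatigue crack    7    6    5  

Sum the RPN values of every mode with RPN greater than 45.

1770

RPN = Severity × Occurrence × Detection:
  Item 1: 2 × 8 × 9 = 144
  Item 2: 10 × 4 × 5 = 200
  Item 3: 10 × 7 × 4 = 280
  Item 4: 8 × 9 × 10 = 720
  Item 5: 4 × 3 × 3 = 36
  Item 6: 3 × 5 × 8 = 120
  Item 7: 6 × 4 × 4 = 96
  Item 8: 7 × 6 × 5 = 210
RPN > 45: Item 1 (144), Item 2 (200), Item 3 (280), Item 4 (720), Item 6 (120), Item 7 (96), Item 8 (210).
Sum: 144 + 200 + 280 + 720 + 120 + 96 + 210 = 1770.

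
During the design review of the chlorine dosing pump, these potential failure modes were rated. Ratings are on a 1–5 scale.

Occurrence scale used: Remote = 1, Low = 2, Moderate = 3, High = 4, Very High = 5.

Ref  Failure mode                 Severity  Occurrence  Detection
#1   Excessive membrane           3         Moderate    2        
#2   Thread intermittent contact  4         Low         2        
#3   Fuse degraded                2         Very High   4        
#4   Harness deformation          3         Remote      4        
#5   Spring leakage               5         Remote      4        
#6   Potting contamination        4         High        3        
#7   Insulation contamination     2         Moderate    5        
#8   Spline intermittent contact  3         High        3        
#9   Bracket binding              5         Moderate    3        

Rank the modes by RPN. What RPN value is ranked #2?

45

RPN = Severity × Occurrence × Detection:
  #1: 3 × 3 × 2 = 18
  #2: 4 × 2 × 2 = 16
  #3: 2 × 5 × 4 = 40
  #4: 3 × 1 × 4 = 12
  #5: 5 × 1 × 4 = 20
  #6: 4 × 4 × 3 = 48
  #7: 2 × 3 × 5 = 30
  #8: 3 × 4 × 3 = 36
  #9: 5 × 3 × 3 = 45
Sorted descending: 48, 45, 40, 36, 30, 20, 18, 16, 12.
The second-highest RPN is 45 (#9).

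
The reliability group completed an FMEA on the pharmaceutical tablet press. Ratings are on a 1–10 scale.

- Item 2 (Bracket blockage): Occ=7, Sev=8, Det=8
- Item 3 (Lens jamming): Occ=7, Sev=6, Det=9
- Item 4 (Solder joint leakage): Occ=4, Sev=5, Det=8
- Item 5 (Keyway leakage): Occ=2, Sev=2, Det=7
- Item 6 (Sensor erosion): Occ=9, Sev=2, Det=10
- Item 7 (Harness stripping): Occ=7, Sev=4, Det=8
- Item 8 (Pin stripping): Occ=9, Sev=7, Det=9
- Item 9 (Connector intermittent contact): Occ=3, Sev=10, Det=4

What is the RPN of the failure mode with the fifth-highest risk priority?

180

RPN = Severity × Occurrence × Detection:
  Item 2: 8 × 7 × 8 = 448
  Item 3: 6 × 7 × 9 = 378
  Item 4: 5 × 4 × 8 = 160
  Item 5: 2 × 2 × 7 = 28
  Item 6: 2 × 9 × 10 = 180
  Item 7: 4 × 7 × 8 = 224
  Item 8: 7 × 9 × 9 = 567
  Item 9: 10 × 3 × 4 = 120
Sorted descending: 567, 448, 378, 224, 180, 160, 120, 28.
The fifth-highest RPN is 180 (Item 6).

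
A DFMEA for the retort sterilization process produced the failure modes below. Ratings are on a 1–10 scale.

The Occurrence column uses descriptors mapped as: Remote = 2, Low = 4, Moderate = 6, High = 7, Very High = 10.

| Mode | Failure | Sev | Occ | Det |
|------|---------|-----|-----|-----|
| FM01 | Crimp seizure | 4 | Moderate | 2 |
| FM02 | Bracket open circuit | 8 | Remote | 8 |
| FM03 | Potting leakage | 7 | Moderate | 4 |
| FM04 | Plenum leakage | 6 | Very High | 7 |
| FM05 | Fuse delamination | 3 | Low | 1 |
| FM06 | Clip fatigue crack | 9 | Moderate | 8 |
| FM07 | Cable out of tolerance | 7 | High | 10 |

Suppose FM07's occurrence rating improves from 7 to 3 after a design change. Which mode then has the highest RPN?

FM06

RPN = Severity × Occurrence × Detection:
  FM01: 4 × 6 × 2 = 48
  FM02: 8 × 2 × 8 = 128
  FM03: 7 × 6 × 4 = 168
  FM04: 6 × 10 × 7 = 420
  FM05: 3 × 4 × 1 = 12
  FM06: 9 × 6 × 8 = 432
  FM07: 7 × 7 × 10 = 490
After action: FM07 → 7 × 3 × 10 = 210.
Revised RPNs: FM06=432, FM04=420, FM07=210, FM03=168, FM02=128, FM01=48, FM05=12.
Highest is now FM06 (432).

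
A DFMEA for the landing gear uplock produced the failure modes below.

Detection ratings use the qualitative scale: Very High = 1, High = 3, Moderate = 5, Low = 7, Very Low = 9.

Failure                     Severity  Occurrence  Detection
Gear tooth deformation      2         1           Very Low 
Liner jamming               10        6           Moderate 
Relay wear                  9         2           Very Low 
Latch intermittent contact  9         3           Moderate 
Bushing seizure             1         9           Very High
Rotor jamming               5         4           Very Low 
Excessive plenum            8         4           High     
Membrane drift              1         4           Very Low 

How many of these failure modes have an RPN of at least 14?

7

RPN = Severity × Occurrence × Detection:
  Gear tooth deformation: 2 × 1 × 9 = 18
  Liner jamming: 10 × 6 × 5 = 300
  Relay wear: 9 × 2 × 9 = 162
  Latch intermittent contact: 9 × 3 × 5 = 135
  Bushing seizure: 1 × 9 × 1 = 9
  Rotor jamming: 5 × 4 × 9 = 180
  Excessive plenum: 8 × 4 × 3 = 96
  Membrane drift: 1 × 4 × 9 = 36
Modes with RPN ≥ 14: Gear tooth deformation (18), Liner jamming (300), Relay wear (162), Latch intermittent contact (135), Rotor jamming (180), Excessive plenum (96), Membrane drift (36) → 7.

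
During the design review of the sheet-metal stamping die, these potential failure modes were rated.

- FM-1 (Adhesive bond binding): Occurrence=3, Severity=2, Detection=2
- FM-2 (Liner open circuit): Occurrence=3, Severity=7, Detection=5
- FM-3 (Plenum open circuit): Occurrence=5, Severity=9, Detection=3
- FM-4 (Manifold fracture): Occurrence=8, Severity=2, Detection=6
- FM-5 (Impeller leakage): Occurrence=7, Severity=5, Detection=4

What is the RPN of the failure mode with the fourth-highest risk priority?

RPN = Severity × Occurrence × Detection:
  FM-1: 2 × 3 × 2 = 12
  FM-2: 7 × 3 × 5 = 105
  FM-3: 9 × 5 × 3 = 135
  FM-4: 2 × 8 × 6 = 96
  FM-5: 5 × 7 × 4 = 140
Sorted descending: 140, 135, 105, 96, 12.
The fourth-highest RPN is 96 (FM-4).

96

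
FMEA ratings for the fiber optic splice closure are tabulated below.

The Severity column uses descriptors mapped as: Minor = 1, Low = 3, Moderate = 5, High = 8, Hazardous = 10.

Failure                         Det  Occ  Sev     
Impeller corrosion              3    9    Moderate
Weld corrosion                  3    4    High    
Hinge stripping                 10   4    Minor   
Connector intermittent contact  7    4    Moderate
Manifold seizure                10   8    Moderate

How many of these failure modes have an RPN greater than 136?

2

RPN = Severity × Occurrence × Detection:
  Impeller corrosion: 5 × 9 × 3 = 135
  Weld corrosion: 8 × 4 × 3 = 96
  Hinge stripping: 1 × 4 × 10 = 40
  Connector intermittent contact: 5 × 4 × 7 = 140
  Manifold seizure: 5 × 8 × 10 = 400
Modes with RPN > 136: Connector intermittent contact (140), Manifold seizure (400) → 2.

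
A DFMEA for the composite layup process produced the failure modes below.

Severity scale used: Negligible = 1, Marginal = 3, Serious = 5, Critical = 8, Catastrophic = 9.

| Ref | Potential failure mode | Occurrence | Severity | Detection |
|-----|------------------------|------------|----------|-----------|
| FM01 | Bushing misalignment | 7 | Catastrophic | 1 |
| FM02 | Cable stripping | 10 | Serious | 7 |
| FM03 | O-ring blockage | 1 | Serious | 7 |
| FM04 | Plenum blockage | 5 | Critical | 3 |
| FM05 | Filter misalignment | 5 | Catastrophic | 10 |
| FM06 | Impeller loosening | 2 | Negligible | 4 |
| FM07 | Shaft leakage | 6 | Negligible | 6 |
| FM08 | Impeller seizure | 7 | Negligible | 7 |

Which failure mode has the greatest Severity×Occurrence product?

FM01

Criticality = Severity × Occurrence:
  FM01: 9 × 7 = 63
  FM02: 5 × 10 = 50
  FM03: 5 × 1 = 5
  FM04: 8 × 5 = 40
  FM05: 9 × 5 = 45
  FM06: 1 × 2 = 2
  FM07: 1 × 6 = 6
  FM08: 1 × 7 = 7
Highest criticality is 63 → FM01.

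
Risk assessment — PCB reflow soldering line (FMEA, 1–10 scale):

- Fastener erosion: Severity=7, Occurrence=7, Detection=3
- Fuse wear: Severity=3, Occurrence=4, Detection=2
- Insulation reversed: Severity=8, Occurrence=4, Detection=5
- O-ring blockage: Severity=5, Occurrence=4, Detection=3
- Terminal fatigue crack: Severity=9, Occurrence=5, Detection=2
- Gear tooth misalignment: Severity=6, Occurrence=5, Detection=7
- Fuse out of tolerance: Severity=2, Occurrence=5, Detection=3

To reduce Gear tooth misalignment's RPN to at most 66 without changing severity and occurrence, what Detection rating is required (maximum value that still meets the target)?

2

Gear tooth misalignment: S=6, O=5, D=7 → current RPN = 210.
Fixed product = 30. Need 30 × D ≤ 66, so D ≤ 66/30 = 2.20.
Maximum integer Detection rating = 2 (gives RPN 60; D=3 would give 90 > 66).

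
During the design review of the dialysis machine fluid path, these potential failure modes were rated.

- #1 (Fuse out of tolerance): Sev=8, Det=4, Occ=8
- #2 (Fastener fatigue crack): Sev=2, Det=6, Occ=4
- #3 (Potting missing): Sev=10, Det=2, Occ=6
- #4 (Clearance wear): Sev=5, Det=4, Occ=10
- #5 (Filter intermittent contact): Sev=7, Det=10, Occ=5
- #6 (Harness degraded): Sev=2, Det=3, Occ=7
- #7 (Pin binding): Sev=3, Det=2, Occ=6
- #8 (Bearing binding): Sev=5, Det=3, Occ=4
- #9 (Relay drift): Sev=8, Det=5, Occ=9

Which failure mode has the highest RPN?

#9

RPN = Severity × Occurrence × Detection:
  #1: 8 × 8 × 4 = 256
  #2: 2 × 4 × 6 = 48
  #3: 10 × 6 × 2 = 120
  #4: 5 × 10 × 4 = 200
  #5: 7 × 5 × 10 = 350
  #6: 2 × 7 × 3 = 42
  #7: 3 × 6 × 2 = 36
  #8: 5 × 4 × 3 = 60
  #9: 8 × 9 × 5 = 360
Highest RPN is 360 → #9.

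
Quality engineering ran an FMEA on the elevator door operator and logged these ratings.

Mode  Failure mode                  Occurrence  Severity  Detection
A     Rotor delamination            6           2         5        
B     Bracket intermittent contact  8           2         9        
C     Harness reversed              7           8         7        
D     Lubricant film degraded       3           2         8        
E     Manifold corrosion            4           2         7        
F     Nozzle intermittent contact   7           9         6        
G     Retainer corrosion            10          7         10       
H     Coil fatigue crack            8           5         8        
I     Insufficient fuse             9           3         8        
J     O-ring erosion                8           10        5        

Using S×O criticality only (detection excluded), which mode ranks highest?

Criticality = Severity × Occurrence:
  A: 2 × 6 = 12
  B: 2 × 8 = 16
  C: 8 × 7 = 56
  D: 2 × 3 = 6
  E: 2 × 4 = 8
  F: 9 × 7 = 63
  G: 7 × 10 = 70
  H: 5 × 8 = 40
  I: 3 × 9 = 27
  J: 10 × 8 = 80
Highest criticality is 80 → J.

J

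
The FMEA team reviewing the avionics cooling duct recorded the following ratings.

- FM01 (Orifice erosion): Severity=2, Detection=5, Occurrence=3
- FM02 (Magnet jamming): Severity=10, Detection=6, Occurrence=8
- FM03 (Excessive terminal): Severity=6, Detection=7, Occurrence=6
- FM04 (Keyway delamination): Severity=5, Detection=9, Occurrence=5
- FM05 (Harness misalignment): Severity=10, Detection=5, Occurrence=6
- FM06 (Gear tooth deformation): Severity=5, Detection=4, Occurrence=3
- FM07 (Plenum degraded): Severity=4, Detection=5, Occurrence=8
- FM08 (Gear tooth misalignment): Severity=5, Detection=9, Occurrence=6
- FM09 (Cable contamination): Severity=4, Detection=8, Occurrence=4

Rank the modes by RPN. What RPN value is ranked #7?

RPN = Severity × Occurrence × Detection:
  FM01: 2 × 3 × 5 = 30
  FM02: 10 × 8 × 6 = 480
  FM03: 6 × 6 × 7 = 252
  FM04: 5 × 5 × 9 = 225
  FM05: 10 × 6 × 5 = 300
  FM06: 5 × 3 × 4 = 60
  FM07: 4 × 8 × 5 = 160
  FM08: 5 × 6 × 9 = 270
  FM09: 4 × 4 × 8 = 128
Sorted descending: 480, 300, 270, 252, 225, 160, 128, 60, 30.
The seventh-highest RPN is 128 (FM09).

128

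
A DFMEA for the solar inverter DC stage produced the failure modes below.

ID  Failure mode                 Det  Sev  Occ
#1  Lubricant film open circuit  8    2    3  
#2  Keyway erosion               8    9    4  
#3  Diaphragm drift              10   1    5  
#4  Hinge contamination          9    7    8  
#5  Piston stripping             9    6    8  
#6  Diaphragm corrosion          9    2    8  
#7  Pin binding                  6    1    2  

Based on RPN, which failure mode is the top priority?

#4

RPN = Severity × Occurrence × Detection:
  #1: 2 × 3 × 8 = 48
  #2: 9 × 4 × 8 = 288
  #3: 1 × 5 × 10 = 50
  #4: 7 × 8 × 9 = 504
  #5: 6 × 8 × 9 = 432
  #6: 2 × 8 × 9 = 144
  #7: 1 × 2 × 6 = 12
Highest RPN is 504 → #4.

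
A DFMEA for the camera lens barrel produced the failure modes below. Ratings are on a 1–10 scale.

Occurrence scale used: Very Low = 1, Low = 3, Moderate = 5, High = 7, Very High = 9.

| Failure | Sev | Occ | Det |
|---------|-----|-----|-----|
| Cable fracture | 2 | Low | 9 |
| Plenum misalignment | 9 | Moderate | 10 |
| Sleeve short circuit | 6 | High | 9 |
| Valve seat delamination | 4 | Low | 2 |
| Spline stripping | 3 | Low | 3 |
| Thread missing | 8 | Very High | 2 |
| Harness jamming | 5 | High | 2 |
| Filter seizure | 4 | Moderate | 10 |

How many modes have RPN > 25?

7

RPN = Severity × Occurrence × Detection:
  Cable fracture: 2 × 3 × 9 = 54
  Plenum misalignment: 9 × 5 × 10 = 450
  Sleeve short circuit: 6 × 7 × 9 = 378
  Valve seat delamination: 4 × 3 × 2 = 24
  Spline stripping: 3 × 3 × 3 = 27
  Thread missing: 8 × 9 × 2 = 144
  Harness jamming: 5 × 7 × 2 = 70
  Filter seizure: 4 × 5 × 10 = 200
Modes with RPN > 25: Cable fracture (54), Plenum misalignment (450), Sleeve short circuit (378), Spline stripping (27), Thread missing (144), Harness jamming (70), Filter seizure (200) → 7.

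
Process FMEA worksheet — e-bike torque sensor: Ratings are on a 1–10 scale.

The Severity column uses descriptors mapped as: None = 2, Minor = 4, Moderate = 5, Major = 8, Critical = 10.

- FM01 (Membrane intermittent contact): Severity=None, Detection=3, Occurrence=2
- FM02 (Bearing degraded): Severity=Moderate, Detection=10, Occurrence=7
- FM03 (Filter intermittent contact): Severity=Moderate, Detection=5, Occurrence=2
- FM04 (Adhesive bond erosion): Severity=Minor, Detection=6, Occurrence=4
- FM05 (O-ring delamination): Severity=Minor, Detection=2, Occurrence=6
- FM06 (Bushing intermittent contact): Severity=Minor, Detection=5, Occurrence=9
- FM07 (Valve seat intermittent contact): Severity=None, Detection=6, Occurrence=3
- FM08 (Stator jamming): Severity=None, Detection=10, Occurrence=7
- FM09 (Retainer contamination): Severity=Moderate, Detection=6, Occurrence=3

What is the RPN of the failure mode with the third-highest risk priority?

140

RPN = Severity × Occurrence × Detection:
  FM01: 2 × 2 × 3 = 12
  FM02: 5 × 7 × 10 = 350
  FM03: 5 × 2 × 5 = 50
  FM04: 4 × 4 × 6 = 96
  FM05: 4 × 6 × 2 = 48
  FM06: 4 × 9 × 5 = 180
  FM07: 2 × 3 × 6 = 36
  FM08: 2 × 7 × 10 = 140
  FM09: 5 × 3 × 6 = 90
Sorted descending: 350, 180, 140, 96, 90, 50, 48, 36, 12.
The third-highest RPN is 140 (FM08).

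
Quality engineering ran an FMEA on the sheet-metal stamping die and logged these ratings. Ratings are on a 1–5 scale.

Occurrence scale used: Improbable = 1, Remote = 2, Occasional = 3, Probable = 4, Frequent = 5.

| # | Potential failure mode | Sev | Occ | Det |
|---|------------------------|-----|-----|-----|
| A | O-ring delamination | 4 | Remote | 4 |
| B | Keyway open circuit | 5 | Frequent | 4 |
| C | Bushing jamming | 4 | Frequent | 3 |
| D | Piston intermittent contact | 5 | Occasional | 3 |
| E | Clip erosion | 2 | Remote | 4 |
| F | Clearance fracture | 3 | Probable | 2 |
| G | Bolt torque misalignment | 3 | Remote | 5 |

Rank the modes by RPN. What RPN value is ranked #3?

45

RPN = Severity × Occurrence × Detection:
  A: 4 × 2 × 4 = 32
  B: 5 × 5 × 4 = 100
  C: 4 × 5 × 3 = 60
  D: 5 × 3 × 3 = 45
  E: 2 × 2 × 4 = 16
  F: 3 × 4 × 2 = 24
  G: 3 × 2 × 5 = 30
Sorted descending: 100, 60, 45, 32, 30, 24, 16.
The third-highest RPN is 45 (D).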